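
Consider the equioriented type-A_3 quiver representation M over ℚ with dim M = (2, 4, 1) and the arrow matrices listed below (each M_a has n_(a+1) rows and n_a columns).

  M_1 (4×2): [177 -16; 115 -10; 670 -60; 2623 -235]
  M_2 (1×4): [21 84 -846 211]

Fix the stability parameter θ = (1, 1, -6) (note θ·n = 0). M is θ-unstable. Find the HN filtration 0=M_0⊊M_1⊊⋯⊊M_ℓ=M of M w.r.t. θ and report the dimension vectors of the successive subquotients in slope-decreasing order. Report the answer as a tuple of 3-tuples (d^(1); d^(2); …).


Interval decomposition of M: I[1,2], I[1,3], I[2,2]^2.
HN type (ℓ=2): μ^(1)=1; μ^(2)=-4/3

((1, 3, 0); (1, 1, 1))


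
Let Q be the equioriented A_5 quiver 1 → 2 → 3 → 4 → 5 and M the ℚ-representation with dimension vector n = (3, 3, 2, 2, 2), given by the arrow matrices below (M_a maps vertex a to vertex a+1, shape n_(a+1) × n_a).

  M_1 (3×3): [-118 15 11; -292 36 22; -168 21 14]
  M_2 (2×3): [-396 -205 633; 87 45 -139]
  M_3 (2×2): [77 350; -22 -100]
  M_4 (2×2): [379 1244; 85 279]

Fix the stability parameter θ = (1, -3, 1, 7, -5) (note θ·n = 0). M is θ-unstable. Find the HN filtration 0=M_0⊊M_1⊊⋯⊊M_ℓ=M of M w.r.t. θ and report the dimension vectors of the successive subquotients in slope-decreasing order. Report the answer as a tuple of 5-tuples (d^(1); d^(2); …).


Barcode: M ≅ I[1,1], I[1,3], I[1,5], I[2,2], I[4,5]. HN layers by μ_θ (3 steps, strictly decreasing):
  μ^(1)=1; μ^(2)=-1; μ^(3)=-3

((1, 0, 2, 2, 2); (2, 2, 0, 0, 0); (0, 1, 0, 0, 0))


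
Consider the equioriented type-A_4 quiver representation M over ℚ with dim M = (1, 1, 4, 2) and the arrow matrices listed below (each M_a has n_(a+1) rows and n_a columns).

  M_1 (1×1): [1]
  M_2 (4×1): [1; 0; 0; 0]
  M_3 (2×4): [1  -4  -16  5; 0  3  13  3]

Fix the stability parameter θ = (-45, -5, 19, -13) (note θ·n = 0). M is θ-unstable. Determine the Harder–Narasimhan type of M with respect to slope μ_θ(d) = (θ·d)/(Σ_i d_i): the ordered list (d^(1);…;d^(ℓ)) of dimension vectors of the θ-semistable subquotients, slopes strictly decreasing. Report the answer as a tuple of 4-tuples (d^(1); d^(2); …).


Barcode: M ≅ I[1,4], I[3,3]^2, I[3,4]. HN layers by μ_θ (4 steps, strictly decreasing):
  μ^(1)=19; μ^(2)=3; μ^(3)=-5; μ^(4)=-45

((0, 0, 2, 0); (0, 0, 2, 2); (0, 1, 0, 0); (1, 0, 0, 0))


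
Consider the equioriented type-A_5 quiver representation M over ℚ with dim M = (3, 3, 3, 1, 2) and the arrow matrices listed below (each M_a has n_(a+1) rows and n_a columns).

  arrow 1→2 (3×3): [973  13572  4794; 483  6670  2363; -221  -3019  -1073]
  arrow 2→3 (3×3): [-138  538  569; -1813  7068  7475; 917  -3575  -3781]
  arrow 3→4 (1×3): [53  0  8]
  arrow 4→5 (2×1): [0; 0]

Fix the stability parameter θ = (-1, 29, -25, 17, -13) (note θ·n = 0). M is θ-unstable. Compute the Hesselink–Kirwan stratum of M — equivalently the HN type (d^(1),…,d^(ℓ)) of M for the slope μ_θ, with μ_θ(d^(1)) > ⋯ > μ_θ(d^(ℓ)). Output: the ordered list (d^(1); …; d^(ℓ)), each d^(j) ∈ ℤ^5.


Via rank(M_{q-1}∘⋯∘M_p): M ≅ I[1,3]^2, I[1,4], I[5,5]^2.
μ_θ-semistable layers: μ^(1)=17; μ^(2)=2; μ^(3)=-1; μ^(4)=-13

((0, 0, 0, 1, 0); (0, 3, 3, 0, 0); (3, 0, 0, 0, 0); (0, 0, 0, 0, 2))


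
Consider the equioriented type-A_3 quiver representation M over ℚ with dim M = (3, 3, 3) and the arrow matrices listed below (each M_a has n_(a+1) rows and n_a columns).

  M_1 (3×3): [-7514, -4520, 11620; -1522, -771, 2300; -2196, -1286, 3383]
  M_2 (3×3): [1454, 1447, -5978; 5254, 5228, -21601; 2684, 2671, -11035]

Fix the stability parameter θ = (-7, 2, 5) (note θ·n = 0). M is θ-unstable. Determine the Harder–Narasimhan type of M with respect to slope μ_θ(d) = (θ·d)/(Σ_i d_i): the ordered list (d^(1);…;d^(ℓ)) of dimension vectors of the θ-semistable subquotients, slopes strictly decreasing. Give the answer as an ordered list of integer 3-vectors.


Barcode: M ≅ I[1,2], I[1,3]^2, I[3,3]. HN layers by μ_θ (3 steps, strictly decreasing):
  μ^(1)=5; μ^(2)=2; μ^(3)=-7

((0, 0, 3); (0, 3, 0); (3, 0, 0))


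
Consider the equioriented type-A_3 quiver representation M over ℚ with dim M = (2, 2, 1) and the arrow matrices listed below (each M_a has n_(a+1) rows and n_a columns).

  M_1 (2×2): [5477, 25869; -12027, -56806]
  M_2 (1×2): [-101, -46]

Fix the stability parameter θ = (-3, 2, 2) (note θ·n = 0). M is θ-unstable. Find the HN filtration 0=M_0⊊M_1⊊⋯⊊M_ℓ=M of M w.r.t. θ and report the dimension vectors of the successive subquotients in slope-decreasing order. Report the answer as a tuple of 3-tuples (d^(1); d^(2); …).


Interval decomposition of M: I[1,2], I[1,3].
HN type (ℓ=2): μ^(1)=2; μ^(2)=-3

((0, 2, 1); (2, 0, 0))


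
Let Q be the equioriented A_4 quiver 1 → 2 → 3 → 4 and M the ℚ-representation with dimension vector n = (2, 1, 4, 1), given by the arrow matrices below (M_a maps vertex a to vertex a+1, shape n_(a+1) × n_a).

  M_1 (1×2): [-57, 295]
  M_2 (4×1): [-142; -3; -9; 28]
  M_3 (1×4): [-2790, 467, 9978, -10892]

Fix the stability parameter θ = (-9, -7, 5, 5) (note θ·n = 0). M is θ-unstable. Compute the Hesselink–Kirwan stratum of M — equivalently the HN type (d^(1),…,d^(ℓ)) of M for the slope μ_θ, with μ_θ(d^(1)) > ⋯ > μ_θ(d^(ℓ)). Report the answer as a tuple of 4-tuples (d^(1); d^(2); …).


Interval decomposition of M: I[1,1], I[1,4], I[3,3]^3.
HN type (ℓ=3): μ^(1)=5; μ^(2)=-7; μ^(3)=-9

((0, 0, 4, 1); (0, 1, 0, 0); (2, 0, 0, 0))


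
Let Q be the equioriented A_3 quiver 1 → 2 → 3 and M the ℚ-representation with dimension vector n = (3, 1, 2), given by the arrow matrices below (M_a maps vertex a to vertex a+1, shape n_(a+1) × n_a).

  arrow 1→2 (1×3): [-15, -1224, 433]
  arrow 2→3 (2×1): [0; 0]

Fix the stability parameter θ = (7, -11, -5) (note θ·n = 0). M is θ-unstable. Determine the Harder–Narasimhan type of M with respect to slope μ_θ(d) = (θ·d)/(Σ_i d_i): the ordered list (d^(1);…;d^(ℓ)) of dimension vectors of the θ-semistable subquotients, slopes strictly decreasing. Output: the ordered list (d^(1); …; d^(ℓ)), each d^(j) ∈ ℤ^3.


Via rank(M_{q-1}∘⋯∘M_p): M ≅ I[1,1]^2, I[1,2], I[3,3]^2.
μ_θ-semistable layers: μ^(1)=7; μ^(2)=-2; μ^(3)=-5

((2, 0, 0); (1, 1, 0); (0, 0, 2))


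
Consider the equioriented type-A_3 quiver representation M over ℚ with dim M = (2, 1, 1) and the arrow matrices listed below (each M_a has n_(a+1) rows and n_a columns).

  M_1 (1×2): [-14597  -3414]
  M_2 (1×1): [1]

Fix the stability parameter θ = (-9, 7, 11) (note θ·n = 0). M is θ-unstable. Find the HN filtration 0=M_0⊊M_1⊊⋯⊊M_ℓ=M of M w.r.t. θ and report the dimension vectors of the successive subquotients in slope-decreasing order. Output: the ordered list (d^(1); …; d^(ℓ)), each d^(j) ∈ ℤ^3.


Via rank(M_{q-1}∘⋯∘M_p): M ≅ I[1,1], I[1,3].
μ_θ-semistable layers: μ^(1)=11; μ^(2)=7; μ^(3)=-9

((0, 0, 1); (0, 1, 0); (2, 0, 0))


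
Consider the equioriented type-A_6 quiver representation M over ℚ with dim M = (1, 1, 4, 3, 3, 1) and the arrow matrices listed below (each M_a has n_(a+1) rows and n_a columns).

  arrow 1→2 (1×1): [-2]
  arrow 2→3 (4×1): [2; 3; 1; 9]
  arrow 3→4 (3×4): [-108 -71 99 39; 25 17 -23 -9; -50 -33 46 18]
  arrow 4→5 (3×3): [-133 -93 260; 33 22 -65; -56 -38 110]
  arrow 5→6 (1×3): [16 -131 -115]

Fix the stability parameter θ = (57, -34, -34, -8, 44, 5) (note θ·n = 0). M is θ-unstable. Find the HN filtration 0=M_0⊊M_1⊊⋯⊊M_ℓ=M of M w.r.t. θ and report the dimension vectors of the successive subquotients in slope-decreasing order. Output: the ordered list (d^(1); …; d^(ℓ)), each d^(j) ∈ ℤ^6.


Barcode: M ≅ I[1,6], I[3,3], I[3,4], I[3,5], I[5,5]. HN layers by μ_θ (5 steps, strictly decreasing):
  μ^(1)=44; μ^(2)=49/2; μ^(3)=-19/4; μ^(4)=-8; μ^(5)=-34

((0, 0, 0, 0, 2, 0); (0, 0, 0, 0, 1, 1); (1, 1, 1, 1, 0, 0); (0, 0, 0, 2, 0, 0); (0, 0, 3, 0, 0, 0))


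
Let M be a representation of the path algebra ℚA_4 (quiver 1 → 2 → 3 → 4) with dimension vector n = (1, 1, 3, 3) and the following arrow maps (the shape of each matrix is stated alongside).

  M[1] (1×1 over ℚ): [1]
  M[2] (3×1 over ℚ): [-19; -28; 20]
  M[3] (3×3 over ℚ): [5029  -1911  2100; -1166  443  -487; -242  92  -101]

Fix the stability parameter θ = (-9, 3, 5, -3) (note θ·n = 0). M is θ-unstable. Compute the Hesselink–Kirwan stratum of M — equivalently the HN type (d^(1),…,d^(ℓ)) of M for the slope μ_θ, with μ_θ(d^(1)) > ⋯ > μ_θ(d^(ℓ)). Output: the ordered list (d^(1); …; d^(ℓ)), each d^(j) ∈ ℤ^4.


Via rank(M_{q-1}∘⋯∘M_p): M ≅ I[1,4], I[3,4]^2.
μ_θ-semistable layers: μ^(1)=5/3; μ^(2)=1; μ^(3)=-9

((0, 1, 1, 1); (0, 0, 2, 2); (1, 0, 0, 0))


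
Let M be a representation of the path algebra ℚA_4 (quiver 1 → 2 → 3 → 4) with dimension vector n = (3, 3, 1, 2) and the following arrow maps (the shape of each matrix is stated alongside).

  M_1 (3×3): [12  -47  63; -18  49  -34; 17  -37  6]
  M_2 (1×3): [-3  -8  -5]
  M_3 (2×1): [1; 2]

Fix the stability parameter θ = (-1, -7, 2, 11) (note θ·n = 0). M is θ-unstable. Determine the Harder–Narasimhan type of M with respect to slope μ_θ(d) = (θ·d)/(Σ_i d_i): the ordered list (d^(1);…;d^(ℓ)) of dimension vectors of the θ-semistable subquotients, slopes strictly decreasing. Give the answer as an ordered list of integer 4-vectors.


Barcode: M ≅ I[1,2]^2, I[1,4], I[4,4]. HN layers by μ_θ (3 steps, strictly decreasing):
  μ^(1)=11; μ^(2)=2; μ^(3)=-4

((0, 0, 0, 2); (0, 0, 1, 0); (3, 3, 0, 0))


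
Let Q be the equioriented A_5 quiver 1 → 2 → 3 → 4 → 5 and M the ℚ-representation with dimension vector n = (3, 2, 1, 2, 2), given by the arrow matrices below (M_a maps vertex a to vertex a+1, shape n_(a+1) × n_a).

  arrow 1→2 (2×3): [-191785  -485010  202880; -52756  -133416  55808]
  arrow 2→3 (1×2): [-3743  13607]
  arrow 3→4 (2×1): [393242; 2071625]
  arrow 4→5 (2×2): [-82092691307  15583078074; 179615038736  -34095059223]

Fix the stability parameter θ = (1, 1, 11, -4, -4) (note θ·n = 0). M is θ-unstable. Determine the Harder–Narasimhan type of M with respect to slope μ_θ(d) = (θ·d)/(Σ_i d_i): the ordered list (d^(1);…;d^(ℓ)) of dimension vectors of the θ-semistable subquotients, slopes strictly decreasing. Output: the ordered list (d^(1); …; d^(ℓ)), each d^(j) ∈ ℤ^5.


Via rank(M_{q-1}∘⋯∘M_p): M ≅ I[1,1]^2, I[1,5], I[2,2], I[4,5].
μ_θ-semistable layers: μ^(1)=1; μ^(2)=-4

((3, 2, 1, 1, 1); (0, 0, 0, 1, 1))


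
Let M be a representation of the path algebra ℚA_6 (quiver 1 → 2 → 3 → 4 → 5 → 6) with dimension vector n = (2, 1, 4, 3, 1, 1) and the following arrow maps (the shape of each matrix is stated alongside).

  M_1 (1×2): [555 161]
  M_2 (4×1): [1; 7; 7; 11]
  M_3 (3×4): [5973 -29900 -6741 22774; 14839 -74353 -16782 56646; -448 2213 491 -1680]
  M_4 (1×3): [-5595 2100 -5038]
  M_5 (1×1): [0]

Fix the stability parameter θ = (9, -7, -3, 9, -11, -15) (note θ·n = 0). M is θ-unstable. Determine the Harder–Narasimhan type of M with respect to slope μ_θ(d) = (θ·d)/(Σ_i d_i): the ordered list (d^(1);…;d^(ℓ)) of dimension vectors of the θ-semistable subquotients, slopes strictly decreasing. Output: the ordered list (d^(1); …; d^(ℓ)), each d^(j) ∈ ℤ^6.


Via rank(M_{q-1}∘⋯∘M_p): M ≅ I[1,1], I[1,3], I[3,4]^2, I[3,5], I[6,6].
μ_θ-semistable layers: μ^(1)=9; μ^(2)=-1/3; μ^(3)=-1; μ^(4)=-3; μ^(5)=-15

((1, 0, 0, 2, 0, 0); (1, 1, 1, 0, 0, 0); (0, 0, 0, 1, 1, 0); (0, 0, 3, 0, 0, 0); (0, 0, 0, 0, 0, 1))


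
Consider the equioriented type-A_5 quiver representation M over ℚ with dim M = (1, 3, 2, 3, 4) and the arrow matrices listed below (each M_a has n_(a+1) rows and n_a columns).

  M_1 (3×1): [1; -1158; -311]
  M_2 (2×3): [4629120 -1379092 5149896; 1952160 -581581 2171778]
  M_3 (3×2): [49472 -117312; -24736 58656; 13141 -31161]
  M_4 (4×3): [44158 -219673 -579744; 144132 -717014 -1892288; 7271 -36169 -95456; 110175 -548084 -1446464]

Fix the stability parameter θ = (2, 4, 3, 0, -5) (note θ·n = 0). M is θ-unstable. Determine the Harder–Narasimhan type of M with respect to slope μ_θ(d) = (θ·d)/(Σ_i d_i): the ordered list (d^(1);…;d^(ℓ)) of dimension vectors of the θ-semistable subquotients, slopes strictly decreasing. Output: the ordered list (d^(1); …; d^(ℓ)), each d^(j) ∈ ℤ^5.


Via rank(M_{q-1}∘⋯∘M_p): M ≅ I[1,2], I[2,2], I[2,4], I[3,3], I[4,5]^2, I[5,5]^2.
μ_θ-semistable layers: μ^(1)=4; μ^(2)=3; μ^(3)=7/3; μ^(4)=2; μ^(5)=-5/2; μ^(6)=-5

((0, 2, 0, 0, 0); (0, 0, 1, 0, 0); (0, 1, 1, 1, 0); (1, 0, 0, 0, 0); (0, 0, 0, 2, 2); (0, 0, 0, 0, 2))


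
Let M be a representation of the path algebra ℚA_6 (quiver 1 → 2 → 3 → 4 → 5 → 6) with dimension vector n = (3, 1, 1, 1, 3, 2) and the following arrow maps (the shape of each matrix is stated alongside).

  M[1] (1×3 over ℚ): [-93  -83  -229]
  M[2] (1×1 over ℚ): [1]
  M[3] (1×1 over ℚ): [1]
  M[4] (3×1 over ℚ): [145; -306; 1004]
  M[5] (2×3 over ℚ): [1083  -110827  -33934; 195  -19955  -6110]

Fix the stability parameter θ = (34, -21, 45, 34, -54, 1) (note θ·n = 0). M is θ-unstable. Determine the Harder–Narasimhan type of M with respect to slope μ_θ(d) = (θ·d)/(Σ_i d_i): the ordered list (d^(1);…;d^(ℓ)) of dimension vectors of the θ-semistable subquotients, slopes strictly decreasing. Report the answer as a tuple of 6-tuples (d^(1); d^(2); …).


Via rank(M_{q-1}∘⋯∘M_p): M ≅ I[1,1]^2, I[1,6], I[5,5]^2, I[6,6].
μ_θ-semistable layers: μ^(1)=34; μ^(2)=13/2; μ^(3)=1; μ^(4)=-54

((2, 0, 0, 0, 0, 0); (1, 1, 1, 1, 1, 1); (0, 0, 0, 0, 0, 1); (0, 0, 0, 0, 2, 0))


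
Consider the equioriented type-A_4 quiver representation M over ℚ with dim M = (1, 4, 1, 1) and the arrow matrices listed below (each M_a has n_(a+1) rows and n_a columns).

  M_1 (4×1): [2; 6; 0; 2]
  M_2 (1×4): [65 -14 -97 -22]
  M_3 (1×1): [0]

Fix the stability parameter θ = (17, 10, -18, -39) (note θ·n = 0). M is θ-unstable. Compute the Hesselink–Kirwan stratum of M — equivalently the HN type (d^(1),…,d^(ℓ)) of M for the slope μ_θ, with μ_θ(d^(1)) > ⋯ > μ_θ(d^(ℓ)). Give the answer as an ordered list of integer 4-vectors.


Barcode: M ≅ I[1,3], I[2,2]^3, I[4,4]. HN layers by μ_θ (3 steps, strictly decreasing):
  μ^(1)=10; μ^(2)=3; μ^(3)=-39

((0, 3, 0, 0); (1, 1, 1, 0); (0, 0, 0, 1))


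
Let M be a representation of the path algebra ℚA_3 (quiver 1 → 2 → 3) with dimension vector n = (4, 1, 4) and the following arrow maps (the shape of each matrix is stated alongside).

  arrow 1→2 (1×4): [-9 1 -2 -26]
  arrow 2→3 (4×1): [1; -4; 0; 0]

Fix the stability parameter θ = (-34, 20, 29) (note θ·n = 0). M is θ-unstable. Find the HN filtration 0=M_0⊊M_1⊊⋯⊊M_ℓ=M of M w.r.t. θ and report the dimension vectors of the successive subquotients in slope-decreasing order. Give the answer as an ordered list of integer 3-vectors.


Via rank(M_{q-1}∘⋯∘M_p): M ≅ I[1,1]^3, I[1,3], I[3,3]^3.
μ_θ-semistable layers: μ^(1)=29; μ^(2)=20; μ^(3)=-34

((0, 0, 4); (0, 1, 0); (4, 0, 0))


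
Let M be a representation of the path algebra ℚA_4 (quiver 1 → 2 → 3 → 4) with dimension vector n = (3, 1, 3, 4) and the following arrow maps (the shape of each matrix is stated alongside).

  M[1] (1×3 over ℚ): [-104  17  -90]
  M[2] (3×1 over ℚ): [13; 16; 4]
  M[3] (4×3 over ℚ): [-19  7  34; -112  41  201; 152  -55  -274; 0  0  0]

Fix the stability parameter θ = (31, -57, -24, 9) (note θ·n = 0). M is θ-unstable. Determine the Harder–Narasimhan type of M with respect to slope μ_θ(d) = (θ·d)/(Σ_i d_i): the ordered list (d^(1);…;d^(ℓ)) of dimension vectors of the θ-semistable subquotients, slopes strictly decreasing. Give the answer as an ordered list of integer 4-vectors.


Barcode: M ≅ I[1,1]^2, I[1,4], I[3,4]^2, I[4,4]. HN layers by μ_θ (4 steps, strictly decreasing):
  μ^(1)=31; μ^(2)=9; μ^(3)=-50/3; μ^(4)=-24

((2, 0, 0, 0); (0, 0, 0, 4); (1, 1, 1, 0); (0, 0, 2, 0))


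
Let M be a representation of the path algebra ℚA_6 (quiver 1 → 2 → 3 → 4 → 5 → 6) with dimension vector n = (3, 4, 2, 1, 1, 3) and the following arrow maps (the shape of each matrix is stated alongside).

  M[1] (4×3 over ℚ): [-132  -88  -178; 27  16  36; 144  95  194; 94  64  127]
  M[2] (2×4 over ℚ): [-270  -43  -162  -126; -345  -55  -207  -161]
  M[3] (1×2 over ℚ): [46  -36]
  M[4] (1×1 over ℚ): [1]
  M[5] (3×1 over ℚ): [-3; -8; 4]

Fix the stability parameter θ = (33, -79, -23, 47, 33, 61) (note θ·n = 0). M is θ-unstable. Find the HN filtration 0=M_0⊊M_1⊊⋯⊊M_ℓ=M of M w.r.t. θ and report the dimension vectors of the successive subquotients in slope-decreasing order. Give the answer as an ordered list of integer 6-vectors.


Via rank(M_{q-1}∘⋯∘M_p): M ≅ I[1,2], I[1,3], I[1,6], I[2,2], I[6,6]^2.
μ_θ-semistable layers: μ^(1)=61; μ^(2)=40; μ^(3)=-23; μ^(4)=-79

((0, 0, 0, 0, 0, 3); (0, 0, 0, 1, 1, 0); (3, 3, 2, 0, 0, 0); (0, 1, 0, 0, 0, 0))


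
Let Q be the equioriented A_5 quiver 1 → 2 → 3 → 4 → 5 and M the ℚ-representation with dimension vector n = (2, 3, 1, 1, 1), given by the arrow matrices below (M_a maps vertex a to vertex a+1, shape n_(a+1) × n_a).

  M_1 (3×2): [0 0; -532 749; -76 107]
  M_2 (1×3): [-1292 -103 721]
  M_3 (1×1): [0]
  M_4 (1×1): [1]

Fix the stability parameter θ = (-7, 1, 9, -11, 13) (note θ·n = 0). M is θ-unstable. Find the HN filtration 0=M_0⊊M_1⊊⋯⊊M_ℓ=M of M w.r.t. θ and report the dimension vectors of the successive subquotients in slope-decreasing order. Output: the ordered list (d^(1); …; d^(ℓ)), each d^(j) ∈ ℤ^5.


Barcode: M ≅ I[1,1], I[1,2], I[2,2], I[2,3], I[4,5]. HN layers by μ_θ (5 steps, strictly decreasing):
  μ^(1)=13; μ^(2)=9; μ^(3)=1; μ^(4)=-7; μ^(5)=-11

((0, 0, 0, 0, 1); (0, 0, 1, 0, 0); (0, 3, 0, 0, 0); (2, 0, 0, 0, 0); (0, 0, 0, 1, 0))


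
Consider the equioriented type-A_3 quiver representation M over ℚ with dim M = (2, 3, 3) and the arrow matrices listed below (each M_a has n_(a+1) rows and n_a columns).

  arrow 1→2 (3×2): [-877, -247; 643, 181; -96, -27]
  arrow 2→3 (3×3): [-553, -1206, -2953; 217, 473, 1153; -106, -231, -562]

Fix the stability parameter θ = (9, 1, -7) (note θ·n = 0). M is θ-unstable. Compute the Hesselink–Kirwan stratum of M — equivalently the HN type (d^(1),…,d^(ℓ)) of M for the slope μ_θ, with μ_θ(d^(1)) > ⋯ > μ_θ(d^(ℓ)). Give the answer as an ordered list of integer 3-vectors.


Barcode: M ≅ I[1,3]^2, I[2,2], I[3,3]. HN layers by μ_θ (2 steps, strictly decreasing):
  μ^(1)=1; μ^(2)=-7

((2, 3, 2); (0, 0, 1))


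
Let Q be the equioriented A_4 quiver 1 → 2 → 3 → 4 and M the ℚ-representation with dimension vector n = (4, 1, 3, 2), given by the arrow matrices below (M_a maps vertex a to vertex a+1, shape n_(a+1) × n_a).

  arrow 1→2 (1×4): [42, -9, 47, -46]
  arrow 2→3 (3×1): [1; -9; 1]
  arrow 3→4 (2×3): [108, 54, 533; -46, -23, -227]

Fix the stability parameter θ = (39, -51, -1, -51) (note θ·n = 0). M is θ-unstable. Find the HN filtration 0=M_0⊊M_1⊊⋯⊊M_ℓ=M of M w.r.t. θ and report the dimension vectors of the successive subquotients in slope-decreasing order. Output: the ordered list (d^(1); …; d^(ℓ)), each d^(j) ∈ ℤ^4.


Barcode: M ≅ I[1,1]^3, I[1,4], I[3,3], I[3,4]. HN layers by μ_θ (4 steps, strictly decreasing):
  μ^(1)=39; μ^(2)=-1; μ^(3)=-16; μ^(4)=-26

((3, 0, 0, 0); (0, 0, 1, 0); (1, 1, 1, 1); (0, 0, 1, 1))


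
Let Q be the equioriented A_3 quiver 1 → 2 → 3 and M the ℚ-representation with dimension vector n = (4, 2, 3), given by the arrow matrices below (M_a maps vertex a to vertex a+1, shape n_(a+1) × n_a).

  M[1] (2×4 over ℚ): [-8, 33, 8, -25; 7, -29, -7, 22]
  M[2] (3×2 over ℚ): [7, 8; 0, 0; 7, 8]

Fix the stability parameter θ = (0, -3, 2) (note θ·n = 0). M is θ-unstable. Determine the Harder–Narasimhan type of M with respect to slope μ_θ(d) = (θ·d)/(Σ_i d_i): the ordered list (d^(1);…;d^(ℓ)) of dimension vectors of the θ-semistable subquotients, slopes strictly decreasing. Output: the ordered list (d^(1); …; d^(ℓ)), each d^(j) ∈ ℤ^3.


Via rank(M_{q-1}∘⋯∘M_p): M ≅ I[1,1]^2, I[1,2], I[1,3], I[3,3]^2.
μ_θ-semistable layers: μ^(1)=2; μ^(2)=0; μ^(3)=-3/2

((0, 0, 3); (2, 0, 0); (2, 2, 0))


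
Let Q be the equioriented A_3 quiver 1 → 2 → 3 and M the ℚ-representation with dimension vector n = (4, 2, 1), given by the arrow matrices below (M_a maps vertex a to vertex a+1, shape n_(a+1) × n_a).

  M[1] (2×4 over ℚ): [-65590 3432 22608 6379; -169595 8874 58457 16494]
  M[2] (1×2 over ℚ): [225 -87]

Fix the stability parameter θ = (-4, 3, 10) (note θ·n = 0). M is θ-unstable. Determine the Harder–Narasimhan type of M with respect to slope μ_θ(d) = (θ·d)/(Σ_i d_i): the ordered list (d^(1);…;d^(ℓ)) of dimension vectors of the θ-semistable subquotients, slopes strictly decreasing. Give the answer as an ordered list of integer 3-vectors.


Interval decomposition of M: I[1,1]^2, I[1,2], I[1,3].
HN type (ℓ=3): μ^(1)=10; μ^(2)=3; μ^(3)=-4

((0, 0, 1); (0, 2, 0); (4, 0, 0))


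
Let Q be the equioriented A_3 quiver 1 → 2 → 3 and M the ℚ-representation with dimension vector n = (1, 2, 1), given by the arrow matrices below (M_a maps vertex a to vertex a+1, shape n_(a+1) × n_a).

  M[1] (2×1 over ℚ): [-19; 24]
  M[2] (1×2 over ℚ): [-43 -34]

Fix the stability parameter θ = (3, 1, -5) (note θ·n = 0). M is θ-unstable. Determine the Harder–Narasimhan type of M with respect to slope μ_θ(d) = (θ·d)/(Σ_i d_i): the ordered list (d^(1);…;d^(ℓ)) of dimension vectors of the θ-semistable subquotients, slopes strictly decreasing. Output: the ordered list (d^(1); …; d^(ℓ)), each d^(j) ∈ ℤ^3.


Via rank(M_{q-1}∘⋯∘M_p): M ≅ I[1,3], I[2,2].
μ_θ-semistable layers: μ^(1)=1; μ^(2)=-1/3

((0, 1, 0); (1, 1, 1))


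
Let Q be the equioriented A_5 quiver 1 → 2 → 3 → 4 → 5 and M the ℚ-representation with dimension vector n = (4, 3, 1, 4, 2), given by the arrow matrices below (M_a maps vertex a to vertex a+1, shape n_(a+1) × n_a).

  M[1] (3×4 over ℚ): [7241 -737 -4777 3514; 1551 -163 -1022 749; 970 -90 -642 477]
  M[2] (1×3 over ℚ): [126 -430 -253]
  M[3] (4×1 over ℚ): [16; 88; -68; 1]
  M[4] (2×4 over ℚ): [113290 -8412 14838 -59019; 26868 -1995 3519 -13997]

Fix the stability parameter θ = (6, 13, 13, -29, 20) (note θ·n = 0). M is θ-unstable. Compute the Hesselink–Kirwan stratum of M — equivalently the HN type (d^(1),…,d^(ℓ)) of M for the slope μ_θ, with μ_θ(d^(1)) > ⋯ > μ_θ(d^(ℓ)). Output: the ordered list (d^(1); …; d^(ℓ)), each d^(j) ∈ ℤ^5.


Via rank(M_{q-1}∘⋯∘M_p): M ≅ I[1,1], I[1,2]^2, I[1,5], I[4,4]^2, I[4,5].
μ_θ-semistable layers: μ^(1)=20; μ^(2)=13; μ^(3)=6; μ^(4)=3/4; μ^(5)=-29

((0, 0, 0, 0, 2); (0, 2, 0, 0, 0); (3, 0, 0, 0, 0); (1, 1, 1, 1, 0); (0, 0, 0, 3, 0))


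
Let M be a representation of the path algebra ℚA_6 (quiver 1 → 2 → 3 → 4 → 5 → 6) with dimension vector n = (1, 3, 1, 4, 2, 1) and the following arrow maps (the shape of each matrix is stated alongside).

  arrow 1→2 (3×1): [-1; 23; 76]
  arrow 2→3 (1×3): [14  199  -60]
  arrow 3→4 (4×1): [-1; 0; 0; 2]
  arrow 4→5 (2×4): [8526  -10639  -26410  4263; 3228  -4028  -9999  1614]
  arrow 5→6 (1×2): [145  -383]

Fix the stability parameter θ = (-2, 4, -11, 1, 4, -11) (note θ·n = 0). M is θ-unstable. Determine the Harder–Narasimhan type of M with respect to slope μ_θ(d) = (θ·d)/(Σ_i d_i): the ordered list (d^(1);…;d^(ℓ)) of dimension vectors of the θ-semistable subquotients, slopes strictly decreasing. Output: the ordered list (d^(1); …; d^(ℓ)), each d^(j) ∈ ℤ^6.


Barcode: M ≅ I[1,4], I[2,2]^2, I[4,4], I[4,5], I[4,6]. HN layers by μ_θ (4 steps, strictly decreasing):
  μ^(1)=4; μ^(2)=1; μ^(3)=-2; μ^(4)=-3

((0, 2, 0, 0, 1, 0); (0, 0, 0, 3, 0, 0); (0, 0, 0, 1, 1, 1); (1, 1, 1, 0, 0, 0))


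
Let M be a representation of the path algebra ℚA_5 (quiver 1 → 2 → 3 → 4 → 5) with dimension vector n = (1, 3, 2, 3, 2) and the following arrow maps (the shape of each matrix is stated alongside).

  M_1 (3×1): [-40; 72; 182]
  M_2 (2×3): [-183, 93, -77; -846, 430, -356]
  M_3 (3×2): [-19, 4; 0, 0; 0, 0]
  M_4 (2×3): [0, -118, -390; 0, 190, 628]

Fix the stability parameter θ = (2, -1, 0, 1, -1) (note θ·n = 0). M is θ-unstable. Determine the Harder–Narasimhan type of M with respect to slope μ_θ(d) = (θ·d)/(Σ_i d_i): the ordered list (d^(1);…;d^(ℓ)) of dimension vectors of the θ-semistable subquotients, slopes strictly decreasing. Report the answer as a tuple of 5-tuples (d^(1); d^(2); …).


Via rank(M_{q-1}∘⋯∘M_p): M ≅ I[1,4], I[2,2], I[2,3], I[4,5]^2.
μ_θ-semistable layers: μ^(1)=1; μ^(2)=1/3; μ^(3)=0; μ^(4)=-1

((0, 0, 0, 1, 0); (1, 1, 1, 0, 0); (0, 0, 1, 2, 2); (0, 2, 0, 0, 0))


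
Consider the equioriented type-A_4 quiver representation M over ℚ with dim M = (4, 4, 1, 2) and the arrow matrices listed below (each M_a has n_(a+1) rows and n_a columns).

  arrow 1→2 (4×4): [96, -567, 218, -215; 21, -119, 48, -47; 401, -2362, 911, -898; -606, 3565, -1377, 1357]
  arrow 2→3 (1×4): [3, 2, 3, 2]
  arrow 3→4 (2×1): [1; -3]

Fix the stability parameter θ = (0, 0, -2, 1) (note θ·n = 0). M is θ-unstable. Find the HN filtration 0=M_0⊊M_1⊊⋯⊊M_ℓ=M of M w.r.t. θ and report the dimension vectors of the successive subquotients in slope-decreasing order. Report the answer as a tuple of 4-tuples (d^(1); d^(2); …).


Via rank(M_{q-1}∘⋯∘M_p): M ≅ I[1,1], I[1,2]^2, I[1,4], I[2,2], I[4,4].
μ_θ-semistable layers: μ^(1)=1; μ^(2)=0; μ^(3)=-2/3

((0, 0, 0, 2); (3, 3, 0, 0); (1, 1, 1, 0))


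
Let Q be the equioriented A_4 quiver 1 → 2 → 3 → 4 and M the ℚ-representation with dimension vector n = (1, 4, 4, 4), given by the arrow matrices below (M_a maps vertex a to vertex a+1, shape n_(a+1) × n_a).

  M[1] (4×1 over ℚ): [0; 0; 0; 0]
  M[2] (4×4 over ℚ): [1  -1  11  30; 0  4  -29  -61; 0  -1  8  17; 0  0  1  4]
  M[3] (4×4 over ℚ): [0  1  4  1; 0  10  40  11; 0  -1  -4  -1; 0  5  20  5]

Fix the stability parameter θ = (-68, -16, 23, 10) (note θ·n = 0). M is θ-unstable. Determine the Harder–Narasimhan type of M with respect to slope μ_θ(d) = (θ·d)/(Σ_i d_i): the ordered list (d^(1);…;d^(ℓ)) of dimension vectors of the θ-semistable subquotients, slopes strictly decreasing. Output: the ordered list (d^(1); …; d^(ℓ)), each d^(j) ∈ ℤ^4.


Interval decomposition of M: I[1,1], I[2,3]^2, I[2,4]^2, I[4,4]^2.
HN type (ℓ=5): μ^(1)=23; μ^(2)=33/2; μ^(3)=10; μ^(4)=-16; μ^(5)=-68

((0, 0, 2, 0); (0, 0, 2, 2); (0, 0, 0, 2); (0, 4, 0, 0); (1, 0, 0, 0))


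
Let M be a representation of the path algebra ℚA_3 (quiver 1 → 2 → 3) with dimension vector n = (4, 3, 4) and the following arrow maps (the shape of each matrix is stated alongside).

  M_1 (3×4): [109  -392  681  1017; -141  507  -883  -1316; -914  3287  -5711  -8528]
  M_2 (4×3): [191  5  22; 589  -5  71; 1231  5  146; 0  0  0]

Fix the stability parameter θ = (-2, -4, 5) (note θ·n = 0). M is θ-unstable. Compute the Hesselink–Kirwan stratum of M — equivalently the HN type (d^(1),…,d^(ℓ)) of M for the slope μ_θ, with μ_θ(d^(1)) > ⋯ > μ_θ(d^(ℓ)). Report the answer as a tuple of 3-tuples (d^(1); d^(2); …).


Barcode: M ≅ I[1,1], I[1,2], I[1,3]^2, I[3,3]^2. HN layers by μ_θ (3 steps, strictly decreasing):
  μ^(1)=5; μ^(2)=-2; μ^(3)=-3

((0, 0, 4); (1, 0, 0); (3, 3, 0))


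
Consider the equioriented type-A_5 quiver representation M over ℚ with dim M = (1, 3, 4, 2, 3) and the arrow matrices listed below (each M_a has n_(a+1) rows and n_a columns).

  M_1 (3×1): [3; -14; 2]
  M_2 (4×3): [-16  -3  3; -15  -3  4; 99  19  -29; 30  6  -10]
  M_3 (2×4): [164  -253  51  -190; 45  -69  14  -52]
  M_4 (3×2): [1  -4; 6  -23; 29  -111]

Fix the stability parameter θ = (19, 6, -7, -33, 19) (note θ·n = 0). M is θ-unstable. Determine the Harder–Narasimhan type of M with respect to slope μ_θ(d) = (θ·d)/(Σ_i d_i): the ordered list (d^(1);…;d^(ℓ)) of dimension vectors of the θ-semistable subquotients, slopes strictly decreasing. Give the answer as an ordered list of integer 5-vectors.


Interval decomposition of M: I[1,5], I[2,3], I[2,5], I[3,3], I[5,5].
HN type (ℓ=5): μ^(1)=19; μ^(2)=-1/2; μ^(3)=-15/4; μ^(4)=-7; μ^(5)=-34/3

((0, 0, 0, 0, 3); (0, 1, 1, 0, 0); (1, 1, 1, 1, 0); (0, 0, 1, 0, 0); (0, 1, 1, 1, 0))


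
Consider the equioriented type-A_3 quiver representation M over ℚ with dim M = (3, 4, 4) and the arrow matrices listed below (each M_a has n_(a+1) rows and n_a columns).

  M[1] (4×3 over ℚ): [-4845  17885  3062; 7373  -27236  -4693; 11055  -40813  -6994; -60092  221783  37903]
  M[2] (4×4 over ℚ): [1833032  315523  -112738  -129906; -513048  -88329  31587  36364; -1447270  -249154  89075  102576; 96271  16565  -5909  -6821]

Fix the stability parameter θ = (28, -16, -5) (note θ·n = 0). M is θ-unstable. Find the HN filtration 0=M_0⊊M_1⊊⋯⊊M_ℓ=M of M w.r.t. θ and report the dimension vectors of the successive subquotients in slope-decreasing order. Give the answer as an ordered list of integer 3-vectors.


Interval decomposition of M: I[1,2], I[1,3]^2, I[2,3], I[3,3].
HN type (ℓ=4): μ^(1)=6; μ^(2)=7/3; μ^(3)=-5; μ^(4)=-16

((1, 1, 0); (2, 2, 2); (0, 0, 2); (0, 1, 0))


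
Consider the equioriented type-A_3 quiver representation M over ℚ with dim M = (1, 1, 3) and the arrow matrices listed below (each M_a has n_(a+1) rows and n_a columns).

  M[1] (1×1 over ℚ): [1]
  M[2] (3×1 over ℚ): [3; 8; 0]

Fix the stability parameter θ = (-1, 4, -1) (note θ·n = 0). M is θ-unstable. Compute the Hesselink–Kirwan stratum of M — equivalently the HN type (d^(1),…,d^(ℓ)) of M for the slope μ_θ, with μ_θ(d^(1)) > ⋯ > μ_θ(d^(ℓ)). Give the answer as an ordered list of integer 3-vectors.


Via rank(M_{q-1}∘⋯∘M_p): M ≅ I[1,3], I[3,3]^2.
μ_θ-semistable layers: μ^(1)=3/2; μ^(2)=-1

((0, 1, 1); (1, 0, 2))


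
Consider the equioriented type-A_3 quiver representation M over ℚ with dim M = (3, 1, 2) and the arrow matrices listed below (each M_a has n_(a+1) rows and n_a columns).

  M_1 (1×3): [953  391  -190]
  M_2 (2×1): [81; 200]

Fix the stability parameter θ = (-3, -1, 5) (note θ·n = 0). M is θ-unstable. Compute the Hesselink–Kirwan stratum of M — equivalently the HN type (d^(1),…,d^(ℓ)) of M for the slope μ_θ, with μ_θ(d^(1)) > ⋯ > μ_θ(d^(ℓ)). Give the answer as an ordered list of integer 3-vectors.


Interval decomposition of M: I[1,1]^2, I[1,3], I[3,3].
HN type (ℓ=3): μ^(1)=5; μ^(2)=-1; μ^(3)=-3

((0, 0, 2); (0, 1, 0); (3, 0, 0))


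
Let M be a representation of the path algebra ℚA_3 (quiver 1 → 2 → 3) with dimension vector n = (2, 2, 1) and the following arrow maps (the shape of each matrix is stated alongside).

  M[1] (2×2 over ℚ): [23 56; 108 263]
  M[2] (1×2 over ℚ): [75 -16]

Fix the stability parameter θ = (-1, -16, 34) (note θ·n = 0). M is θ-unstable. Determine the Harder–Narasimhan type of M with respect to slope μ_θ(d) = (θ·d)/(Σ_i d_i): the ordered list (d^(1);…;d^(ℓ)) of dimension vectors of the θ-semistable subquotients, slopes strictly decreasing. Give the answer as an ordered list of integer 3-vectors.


Barcode: M ≅ I[1,2], I[1,3]. HN layers by μ_θ (2 steps, strictly decreasing):
  μ^(1)=34; μ^(2)=-17/2

((0, 0, 1); (2, 2, 0))


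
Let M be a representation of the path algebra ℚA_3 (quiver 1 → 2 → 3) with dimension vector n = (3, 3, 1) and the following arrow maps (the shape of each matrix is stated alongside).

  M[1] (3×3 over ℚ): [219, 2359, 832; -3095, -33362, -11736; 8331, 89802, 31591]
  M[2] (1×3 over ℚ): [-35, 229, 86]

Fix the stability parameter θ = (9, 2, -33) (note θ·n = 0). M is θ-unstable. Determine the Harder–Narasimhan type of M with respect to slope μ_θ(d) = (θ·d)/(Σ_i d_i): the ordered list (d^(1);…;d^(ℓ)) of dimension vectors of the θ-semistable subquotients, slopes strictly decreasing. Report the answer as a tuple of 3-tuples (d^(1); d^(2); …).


Barcode: M ≅ I[1,2]^2, I[1,3]. HN layers by μ_θ (2 steps, strictly decreasing):
  μ^(1)=11/2; μ^(2)=-22/3

((2, 2, 0); (1, 1, 1))


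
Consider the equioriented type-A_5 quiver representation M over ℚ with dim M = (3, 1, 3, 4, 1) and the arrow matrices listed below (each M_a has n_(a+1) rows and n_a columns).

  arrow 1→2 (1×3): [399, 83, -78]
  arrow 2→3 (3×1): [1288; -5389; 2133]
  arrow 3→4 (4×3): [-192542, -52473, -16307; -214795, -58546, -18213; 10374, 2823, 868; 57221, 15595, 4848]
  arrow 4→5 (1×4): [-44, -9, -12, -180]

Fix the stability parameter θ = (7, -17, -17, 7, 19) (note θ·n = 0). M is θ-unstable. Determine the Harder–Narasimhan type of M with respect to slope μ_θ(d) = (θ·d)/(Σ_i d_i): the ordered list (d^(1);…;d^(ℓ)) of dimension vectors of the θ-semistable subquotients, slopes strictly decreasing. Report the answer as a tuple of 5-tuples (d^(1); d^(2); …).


Via rank(M_{q-1}∘⋯∘M_p): M ≅ I[1,1]^2, I[1,5], I[3,4]^2, I[4,4].
μ_θ-semistable layers: μ^(1)=19; μ^(2)=7; μ^(3)=-9; μ^(4)=-17

((0, 0, 0, 0, 1); (2, 0, 0, 4, 0); (1, 1, 1, 0, 0); (0, 0, 2, 0, 0))


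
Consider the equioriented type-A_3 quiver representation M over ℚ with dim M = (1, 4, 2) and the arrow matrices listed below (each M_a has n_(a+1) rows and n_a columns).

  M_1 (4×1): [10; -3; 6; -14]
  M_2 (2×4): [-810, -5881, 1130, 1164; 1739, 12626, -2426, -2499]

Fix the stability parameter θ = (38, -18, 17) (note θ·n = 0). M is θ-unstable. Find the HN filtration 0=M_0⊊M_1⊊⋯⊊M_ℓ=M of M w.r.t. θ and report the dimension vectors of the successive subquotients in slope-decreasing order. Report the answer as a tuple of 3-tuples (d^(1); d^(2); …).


Barcode: M ≅ I[1,3], I[2,2]^2, I[2,3]. HN layers by μ_θ (3 steps, strictly decreasing):
  μ^(1)=17; μ^(2)=10; μ^(3)=-18

((0, 0, 2); (1, 1, 0); (0, 3, 0))


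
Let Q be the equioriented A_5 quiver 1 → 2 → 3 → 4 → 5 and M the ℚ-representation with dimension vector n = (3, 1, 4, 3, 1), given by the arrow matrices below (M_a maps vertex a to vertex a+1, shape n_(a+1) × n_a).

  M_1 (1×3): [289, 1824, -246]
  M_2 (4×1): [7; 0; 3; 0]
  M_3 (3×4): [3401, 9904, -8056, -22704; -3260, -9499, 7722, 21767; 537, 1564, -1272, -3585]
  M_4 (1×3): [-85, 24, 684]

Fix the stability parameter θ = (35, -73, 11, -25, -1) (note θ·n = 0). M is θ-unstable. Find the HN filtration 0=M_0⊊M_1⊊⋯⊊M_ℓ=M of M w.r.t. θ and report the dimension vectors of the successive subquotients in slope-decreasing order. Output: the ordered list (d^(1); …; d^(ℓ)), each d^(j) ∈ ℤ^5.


Barcode: M ≅ I[1,1]^2, I[1,5], I[3,3], I[3,4]^2. HN layers by μ_θ (5 steps, strictly decreasing):
  μ^(1)=35; μ^(2)=11; μ^(3)=-1; μ^(4)=-7; μ^(5)=-19

((2, 0, 0, 0, 0); (0, 0, 1, 0, 0); (0, 0, 0, 0, 1); (0, 0, 3, 3, 0); (1, 1, 0, 0, 0))


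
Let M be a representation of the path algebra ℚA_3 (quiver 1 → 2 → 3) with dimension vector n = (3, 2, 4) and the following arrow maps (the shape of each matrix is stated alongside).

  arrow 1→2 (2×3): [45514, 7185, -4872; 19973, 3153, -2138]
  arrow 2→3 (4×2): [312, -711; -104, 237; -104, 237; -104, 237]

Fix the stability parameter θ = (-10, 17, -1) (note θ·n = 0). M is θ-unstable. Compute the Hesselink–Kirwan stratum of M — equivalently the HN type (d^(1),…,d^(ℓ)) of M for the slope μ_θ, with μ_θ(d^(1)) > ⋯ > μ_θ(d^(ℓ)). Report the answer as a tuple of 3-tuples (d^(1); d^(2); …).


Interval decomposition of M: I[1,1], I[1,2], I[1,3], I[3,3]^3.
HN type (ℓ=4): μ^(1)=17; μ^(2)=8; μ^(3)=-1; μ^(4)=-10

((0, 1, 0); (0, 1, 1); (0, 0, 3); (3, 0, 0))


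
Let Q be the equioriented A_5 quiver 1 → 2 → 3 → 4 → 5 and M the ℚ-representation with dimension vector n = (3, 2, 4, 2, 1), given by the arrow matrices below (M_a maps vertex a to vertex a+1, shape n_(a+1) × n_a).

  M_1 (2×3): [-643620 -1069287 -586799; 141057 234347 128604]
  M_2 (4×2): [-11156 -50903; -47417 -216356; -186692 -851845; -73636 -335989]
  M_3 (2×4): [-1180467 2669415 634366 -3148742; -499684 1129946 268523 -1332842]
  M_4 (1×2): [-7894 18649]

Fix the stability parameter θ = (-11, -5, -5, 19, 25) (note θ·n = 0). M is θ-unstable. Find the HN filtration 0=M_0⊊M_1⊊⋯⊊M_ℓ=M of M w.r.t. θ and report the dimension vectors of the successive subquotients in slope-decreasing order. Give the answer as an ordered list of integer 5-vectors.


Via rank(M_{q-1}∘⋯∘M_p): M ≅ I[1,1], I[1,4], I[1,5], I[3,3]^2.
μ_θ-semistable layers: μ^(1)=25; μ^(2)=19; μ^(3)=-5; μ^(4)=-11

((0, 0, 0, 0, 1); (0, 0, 0, 2, 0); (0, 2, 4, 0, 0); (3, 0, 0, 0, 0))


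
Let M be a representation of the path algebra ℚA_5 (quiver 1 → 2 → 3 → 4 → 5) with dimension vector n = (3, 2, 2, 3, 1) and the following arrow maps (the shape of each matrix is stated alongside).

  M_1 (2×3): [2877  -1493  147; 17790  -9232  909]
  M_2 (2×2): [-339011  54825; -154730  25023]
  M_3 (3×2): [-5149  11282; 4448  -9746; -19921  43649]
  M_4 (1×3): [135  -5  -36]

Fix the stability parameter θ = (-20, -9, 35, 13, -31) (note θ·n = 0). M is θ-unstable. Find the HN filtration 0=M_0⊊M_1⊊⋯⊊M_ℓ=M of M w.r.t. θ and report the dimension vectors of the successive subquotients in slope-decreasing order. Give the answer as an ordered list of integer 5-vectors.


Via rank(M_{q-1}∘⋯∘M_p): M ≅ I[1,1], I[1,4], I[1,5], I[4,4].
μ_θ-semistable layers: μ^(1)=24; μ^(2)=13; μ^(3)=17/3; μ^(4)=-9; μ^(5)=-20

((0, 0, 1, 1, 0); (0, 0, 0, 1, 0); (0, 0, 1, 1, 1); (0, 2, 0, 0, 0); (3, 0, 0, 0, 0))


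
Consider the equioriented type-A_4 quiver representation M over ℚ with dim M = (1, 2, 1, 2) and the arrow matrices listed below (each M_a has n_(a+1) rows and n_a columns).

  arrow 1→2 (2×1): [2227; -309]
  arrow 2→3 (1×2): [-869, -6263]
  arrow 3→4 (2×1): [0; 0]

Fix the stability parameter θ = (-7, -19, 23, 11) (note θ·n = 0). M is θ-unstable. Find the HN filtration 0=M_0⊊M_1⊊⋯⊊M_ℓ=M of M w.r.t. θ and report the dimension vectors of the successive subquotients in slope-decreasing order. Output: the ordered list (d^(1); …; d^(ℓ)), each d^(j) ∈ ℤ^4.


Interval decomposition of M: I[1,3], I[2,2], I[4,4]^2.
HN type (ℓ=4): μ^(1)=23; μ^(2)=11; μ^(3)=-13; μ^(4)=-19

((0, 0, 1, 0); (0, 0, 0, 2); (1, 1, 0, 0); (0, 1, 0, 0))


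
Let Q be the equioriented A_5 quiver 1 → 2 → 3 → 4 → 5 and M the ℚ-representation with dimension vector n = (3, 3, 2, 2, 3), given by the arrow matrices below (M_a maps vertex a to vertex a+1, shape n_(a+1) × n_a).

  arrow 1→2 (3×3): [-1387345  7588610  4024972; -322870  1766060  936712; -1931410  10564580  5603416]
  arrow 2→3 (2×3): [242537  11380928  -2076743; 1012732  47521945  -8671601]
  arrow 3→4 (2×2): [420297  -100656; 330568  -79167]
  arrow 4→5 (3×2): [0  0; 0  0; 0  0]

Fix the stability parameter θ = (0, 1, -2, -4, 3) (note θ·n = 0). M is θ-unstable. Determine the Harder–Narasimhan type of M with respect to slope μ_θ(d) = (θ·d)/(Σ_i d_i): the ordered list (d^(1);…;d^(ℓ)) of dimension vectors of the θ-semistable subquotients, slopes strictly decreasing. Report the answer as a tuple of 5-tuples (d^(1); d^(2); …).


Barcode: M ≅ I[1,1]^2, I[1,4], I[2,2], I[2,4], I[5,5]^3. HN layers by μ_θ (5 steps, strictly decreasing):
  μ^(1)=3; μ^(2)=1; μ^(3)=0; μ^(4)=-5/4; μ^(5)=-5/3

((0, 0, 0, 0, 3); (0, 1, 0, 0, 0); (2, 0, 0, 0, 0); (1, 1, 1, 1, 0); (0, 1, 1, 1, 0))


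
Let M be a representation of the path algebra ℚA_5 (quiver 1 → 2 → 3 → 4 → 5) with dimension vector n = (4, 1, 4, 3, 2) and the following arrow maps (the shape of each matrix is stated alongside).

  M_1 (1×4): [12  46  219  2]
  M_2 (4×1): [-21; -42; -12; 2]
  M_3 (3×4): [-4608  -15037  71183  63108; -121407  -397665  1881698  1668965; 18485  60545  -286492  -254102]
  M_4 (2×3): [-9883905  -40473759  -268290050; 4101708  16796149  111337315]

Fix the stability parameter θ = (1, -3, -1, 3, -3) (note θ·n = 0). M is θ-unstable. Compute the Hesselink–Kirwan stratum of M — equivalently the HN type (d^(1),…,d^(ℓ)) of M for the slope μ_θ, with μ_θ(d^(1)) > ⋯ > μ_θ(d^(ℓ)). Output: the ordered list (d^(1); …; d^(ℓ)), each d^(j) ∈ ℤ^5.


Interval decomposition of M: I[1,1]^3, I[1,5], I[3,3], I[3,4], I[3,5].
HN type (ℓ=4): μ^(1)=3; μ^(2)=1; μ^(3)=0; μ^(4)=-1

((0, 0, 0, 1, 0); (3, 0, 0, 0, 0); (0, 0, 0, 2, 2); (1, 1, 4, 0, 0))
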